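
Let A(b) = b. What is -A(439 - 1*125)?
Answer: -314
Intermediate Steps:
-A(439 - 1*125) = -(439 - 1*125) = -(439 - 125) = -1*314 = -314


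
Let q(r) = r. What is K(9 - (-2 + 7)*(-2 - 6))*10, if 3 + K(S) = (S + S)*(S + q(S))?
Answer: 96010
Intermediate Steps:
K(S) = -3 + 4*S**2 (K(S) = -3 + (S + S)*(S + S) = -3 + (2*S)*(2*S) = -3 + 4*S**2)
K(9 - (-2 + 7)*(-2 - 6))*10 = (-3 + 4*(9 - (-2 + 7)*(-2 - 6))**2)*10 = (-3 + 4*(9 - 5*(-8))**2)*10 = (-3 + 4*(9 - 1*(-40))**2)*10 = (-3 + 4*(9 + 40)**2)*10 = (-3 + 4*49**2)*10 = (-3 + 4*2401)*10 = (-3 + 9604)*10 = 9601*10 = 96010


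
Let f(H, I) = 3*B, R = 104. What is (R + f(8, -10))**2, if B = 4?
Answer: 13456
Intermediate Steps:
f(H, I) = 12 (f(H, I) = 3*4 = 12)
(R + f(8, -10))**2 = (104 + 12)**2 = 116**2 = 13456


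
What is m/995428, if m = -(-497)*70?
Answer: 2485/71102 ≈ 0.034950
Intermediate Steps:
m = 34790 (m = -7*(-4970) = 34790)
m/995428 = 34790/995428 = 34790*(1/995428) = 2485/71102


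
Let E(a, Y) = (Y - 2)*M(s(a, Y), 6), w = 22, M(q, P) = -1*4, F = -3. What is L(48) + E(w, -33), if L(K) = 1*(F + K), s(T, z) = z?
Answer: 185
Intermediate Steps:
L(K) = -3 + K (L(K) = 1*(-3 + K) = -3 + K)
M(q, P) = -4
E(a, Y) = 8 - 4*Y (E(a, Y) = (Y - 2)*(-4) = (-2 + Y)*(-4) = 8 - 4*Y)
L(48) + E(w, -33) = (-3 + 48) + (8 - 4*(-33)) = 45 + (8 + 132) = 45 + 140 = 185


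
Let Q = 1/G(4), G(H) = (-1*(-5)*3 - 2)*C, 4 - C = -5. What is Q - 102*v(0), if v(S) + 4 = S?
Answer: 47737/117 ≈ 408.01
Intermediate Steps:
C = 9 (C = 4 - 1*(-5) = 4 + 5 = 9)
G(H) = 117 (G(H) = (-1*(-5)*3 - 2)*9 = (5*3 - 2)*9 = (15 - 2)*9 = 13*9 = 117)
v(S) = -4 + S
Q = 1/117 ≈ 0.0085470
Q - 102*v(0) = 1/117 - 102*(-4 + 0) = 1/117 - 102*(-4) = 1/117 + 408 = 47737/117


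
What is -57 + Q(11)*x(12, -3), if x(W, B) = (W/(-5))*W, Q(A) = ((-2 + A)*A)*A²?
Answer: -1725261/5 ≈ -3.4505e+5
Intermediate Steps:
Q(A) = A³*(-2 + A) (Q(A) = (A*(-2 + A))*A² = A³*(-2 + A))
x(W, B) = -W²/5 (x(W, B) = (W*(-⅕))*W = (-W/5)*W = -W²/5)
-57 + Q(11)*x(12, -3) = -57 + (11³*(-2 + 11))*(-⅕*12²) = -57 + (1331*9)*(-⅕*144) = -57 + 11979*(-144/5) = -57 - 1724976/5 = -1725261/5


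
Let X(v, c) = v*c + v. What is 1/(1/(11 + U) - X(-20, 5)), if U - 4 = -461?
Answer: 446/53519 ≈ 0.0083335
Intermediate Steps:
U = -457 (U = 4 - 461 = -457)
X(v, c) = v + c*v (X(v, c) = c*v + v = v + c*v)
1/(1/(11 + U) - X(-20, 5)) = 1/(1/(11 - 457) - (-20)*(1 + 5)) = 1/(1/(-446) - (-20)*6) = 1/(-1/446 - 1*(-120)) = 1/(-1/446 + 120) = 1/(53519/446) = 446/53519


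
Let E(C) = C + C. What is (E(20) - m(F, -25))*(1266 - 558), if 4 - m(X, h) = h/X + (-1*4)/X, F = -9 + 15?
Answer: 22066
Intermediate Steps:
F = 6
E(C) = 2*C
m(X, h) = 4 + 4/X - h/X (m(X, h) = 4 - (h/X + (-1*4)/X) = 4 - (h/X - 4/X) = 4 - (-4/X + h/X) = 4 + (4/X - h/X) = 4 + 4/X - h/X)
(E(20) - m(F, -25))*(1266 - 558) = (2*20 - (4 - 1*(-25) + 4*6)/6)*(1266 - 558) = (40 - (4 + 25 + 24)/6)*708 = (40 - 53/6)*708 = (187/6)*708 = 22066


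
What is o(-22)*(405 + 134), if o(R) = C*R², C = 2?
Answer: 521752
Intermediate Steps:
o(R) = 2*R²
o(-22)*(405 + 134) = (2*(-22)²)*(405 + 134) = (2*484)*539 = 968*539 = 521752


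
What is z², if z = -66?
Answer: 4356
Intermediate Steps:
z² = (-66)² = 4356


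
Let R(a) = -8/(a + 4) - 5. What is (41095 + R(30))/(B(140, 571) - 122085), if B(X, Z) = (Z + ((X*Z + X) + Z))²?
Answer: 77614/12460794487 ≈ 6.2287e-6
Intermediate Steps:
B(X, Z) = (X + 2*Z + X*Z)² (B(X, Z) = (Z + ((X + X*Z) + Z))² = (Z + (X + Z + X*Z))² = (X + 2*Z + X*Z)²)
R(a) = -5 - 8/(4 + a) (R(a) = -8/(4 + a) - 5 = -5 - 8/(4 + a))
(41095 + R(30))/(B(140, 571) - 122085) = (41095 + (-28 - 5*30)/(4 + 30))/((140 + 2*571 + 140*571)² - 122085) = (41095 + (-28 - 150)/34)/((140 + 1142 + 79940)² - 122085) = (41095 + (1/34)*(-178))/(81222² - 122085) = (41095 - 89/17)/(6597013284 - 122085) = (698526/17)/6596891199 = (698526/17)*(1/6596891199) = 77614/12460794487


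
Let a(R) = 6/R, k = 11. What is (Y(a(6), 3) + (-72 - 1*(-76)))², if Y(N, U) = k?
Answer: 225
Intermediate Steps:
Y(N, U) = 11
(Y(a(6), 3) + (-72 - 1*(-76)))² = (11 + (-72 - 1*(-76)))² = (11 + (-72 + 76))² = (11 + 4)² = 15² = 225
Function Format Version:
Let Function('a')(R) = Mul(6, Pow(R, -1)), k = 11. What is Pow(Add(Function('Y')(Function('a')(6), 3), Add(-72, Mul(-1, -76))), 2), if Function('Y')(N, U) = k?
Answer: 225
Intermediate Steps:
Function('Y')(N, U) = 11
Pow(Add(Function('Y')(Function('a')(6), 3), Add(-72, Mul(-1, -76))), 2) = Pow(Add(11, Add(-72, Mul(-1, -76))), 2) = Pow(Add(11, Add(-72, 76)), 2) = Pow(Add(11, 4), 2) = Pow(15, 2) = 225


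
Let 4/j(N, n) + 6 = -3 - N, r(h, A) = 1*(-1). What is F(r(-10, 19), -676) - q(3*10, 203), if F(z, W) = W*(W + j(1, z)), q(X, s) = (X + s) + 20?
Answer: 2284967/5 ≈ 4.5699e+5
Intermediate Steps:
r(h, A) = -1
q(X, s) = 20 + X + s
j(N, n) = 4/(-9 - N) (j(N, n) = 4/(-6 + (-3 - N)) = 4/(-9 - N))
F(z, W) = W*(-⅖ + W) (F(z, W) = W*(W - 4/(9 + 1)) = W*(W - 4/10) = W*(W - 4*⅒) = W*(W - ⅖) = W*(-⅖ + W))
F(r(-10, 19), -676) - q(3*10, 203) = (⅕)*(-676)*(-2 + 5*(-676)) - (20 + 3*10 + 203) = (⅕)*(-676)*(-2 - 3380) - (20 + 30 + 203) = (⅕)*(-676)*(-3382) - 1*253 = 2286232/5 - 253 = 2284967/5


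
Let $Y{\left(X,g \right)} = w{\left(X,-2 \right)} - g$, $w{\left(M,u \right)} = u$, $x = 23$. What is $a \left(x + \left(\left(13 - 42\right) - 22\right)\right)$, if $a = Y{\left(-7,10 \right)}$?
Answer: $336$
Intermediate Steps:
$Y{\left(X,g \right)} = -2 - g$
$a = -12$ ($a = -2 - 10 = -12$)
$a \left(x + \left(\left(13 - 42\right) - 22\right)\right) = - 12 \left(23 + \left(\left(13 - 42\right) - 22\right)\right) = - 12 \left(23 - 51\right) = \left(-12\right) \left(-28\right) = 336$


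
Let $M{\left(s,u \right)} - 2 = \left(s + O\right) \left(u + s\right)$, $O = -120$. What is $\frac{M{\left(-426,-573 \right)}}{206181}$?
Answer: $\frac{545456}{206181} \approx 2.6455$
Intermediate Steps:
$M{\left(s,u \right)} = 2 + \left(-120 + s\right) \left(s + u\right)$ ($M{\left(s,u \right)} = 2 + \left(s - 120\right) \left(u + s\right) = 2 + \left(-120 + s\right) \left(s + u\right)$)
$\frac{M{\left(-426,-573 \right)}}{206181} = \frac{2 + \left(-426\right)^{2} - -51120 - -68760 - -244098}{206181} = \left(2 + 181476 + 51120 + 68760 + 244098\right) \frac{1}{206181} = 545456 \cdot \frac{1}{206181} = \frac{545456}{206181}$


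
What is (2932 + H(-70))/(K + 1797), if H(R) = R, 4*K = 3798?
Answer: 1908/1831 ≈ 1.0421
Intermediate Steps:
K = 1899/2 (K = (¼)*3798 = 1899/2 ≈ 949.50)
(2932 + H(-70))/(K + 1797) = (2932 - 70)/(1899/2 + 1797) = 2862/(5493/2) = 2862*(2/5493) = 1908/1831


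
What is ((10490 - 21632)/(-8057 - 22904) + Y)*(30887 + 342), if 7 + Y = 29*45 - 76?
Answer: 1181876619836/30961 ≈ 3.8173e+7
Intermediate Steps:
Y = 1222 (Y = -7 + (29*45 - 76) = -7 + (1305 - 76) = -7 + 1229 = 1222)
((10490 - 21632)/(-8057 - 22904) + Y)*(30887 + 342) = ((10490 - 21632)/(-8057 - 22904) + 1222)*(30887 + 342) = (-11142/(-30961) + 1222)*31229 = (-11142*(-1/30961) + 1222)*31229 = (11142/30961 + 1222)*31229 = (37845484/30961)*31229 = 1181876619836/30961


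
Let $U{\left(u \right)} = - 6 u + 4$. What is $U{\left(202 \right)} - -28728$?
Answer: $27520$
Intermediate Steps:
$U{\left(u \right)} = 4 - 6 u$
$U{\left(202 \right)} - -28728 = \left(4 - 1212\right) - -28728 = \left(4 - 1212\right) + 28728 = -1208 + 28728 = 27520$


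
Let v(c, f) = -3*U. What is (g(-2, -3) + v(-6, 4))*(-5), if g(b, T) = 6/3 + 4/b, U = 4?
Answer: 60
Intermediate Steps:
g(b, T) = 2 + 4/b (g(b, T) = 6*(⅓) + 4/b = 2 + 4/b)
v(c, f) = -12 (v(c, f) = -3*4 = -12)
(g(-2, -3) + v(-6, 4))*(-5) = ((2 + 4/(-2)) - 12)*(-5) = ((2 + 4*(-½)) - 12)*(-5) = ((2 - 2) - 12)*(-5) = (0 - 12)*(-5) = -12*(-5) = 60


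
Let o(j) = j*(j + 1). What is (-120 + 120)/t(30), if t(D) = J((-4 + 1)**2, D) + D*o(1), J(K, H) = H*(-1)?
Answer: 0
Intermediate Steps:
o(j) = j*(1 + j)
J(K, H) = -H
t(D) = D (t(D) = -D + D*(1*(1 + 1)) = -D + D*(1*2) = -D + D*2 = -D + 2*D = D)
(-120 + 120)/t(30) = (-120 + 120)/30 = 0*(1/30) = 0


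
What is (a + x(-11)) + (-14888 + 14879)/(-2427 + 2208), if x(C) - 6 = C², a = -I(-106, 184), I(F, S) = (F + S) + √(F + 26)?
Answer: 3580/73 - 4*I*√5 ≈ 49.041 - 8.9443*I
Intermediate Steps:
I(F, S) = F + S + √(26 + F) (I(F, S) = (F + S) + √(26 + F) = F + S + √(26 + F))
a = -78 - 4*I*√5 (a = -(-106 + 184 + √(26 - 106)) = -(-106 + 184 + √(-80)) = -(-106 + 184 + 4*I*√5) = -(78 + 4*I*√5) = -78 - 4*I*√5 ≈ -78.0 - 8.9443*I)
x(C) = 6 + C²
(a + x(-11)) + (-14888 + 14879)/(-2427 + 2208) = ((-78 - 4*I*√5) + (6 + (-11)²)) + (-14888 + 14879)/(-2427 + 2208) = ((-78 - 4*I*√5) + (6 + 121)) - 9/(-219) = ((-78 - 4*I*√5) + 127) - 9*(-1/219) = (49 - 4*I*√5) + 3/73 = 3580/73 - 4*I*√5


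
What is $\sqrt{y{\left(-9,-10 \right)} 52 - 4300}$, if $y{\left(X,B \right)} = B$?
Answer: $2 i \sqrt{1205} \approx 69.426 i$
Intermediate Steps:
$\sqrt{y{\left(-9,-10 \right)} 52 - 4300} = \sqrt{\left(-10\right) 52 - 4300} = \sqrt{-520 - 4300} = \sqrt{-4820} = 2 i \sqrt{1205}$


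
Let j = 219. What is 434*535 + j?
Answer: 232409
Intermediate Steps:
434*535 + j = 434*535 + 219 = 232190 + 219 = 232409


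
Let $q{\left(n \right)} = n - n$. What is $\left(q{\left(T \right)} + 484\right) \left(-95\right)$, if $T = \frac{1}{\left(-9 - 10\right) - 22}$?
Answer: $-45980$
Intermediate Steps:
$T = - \frac{1}{41}$ ($T = \frac{1}{-19 - 22} = \frac{1}{-41} = - \frac{1}{41} \approx -0.02439$)
$q{\left(n \right)} = 0$
$\left(q{\left(T \right)} + 484\right) \left(-95\right) = \left(0 + 484\right) \left(-95\right) = 484 \left(-95\right) = -45980$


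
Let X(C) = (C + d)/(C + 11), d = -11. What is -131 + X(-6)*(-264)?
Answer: 3833/5 ≈ 766.60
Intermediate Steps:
X(C) = (-11 + C)/(11 + C) (X(C) = (C - 11)/(C + 11) = (-11 + C)/(11 + C))
-131 + X(-6)*(-264) = -131 + ((-11 - 6)/(11 - 6))*(-264) = -131 + (-17/5)*(-264) = -131 + ((1/5)*(-17))*(-264) = -131 - 17/5*(-264) = -131 + 4488/5 = 3833/5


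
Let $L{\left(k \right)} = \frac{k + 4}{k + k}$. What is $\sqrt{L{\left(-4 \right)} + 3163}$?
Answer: $\sqrt{3163} \approx 56.241$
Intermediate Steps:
$L{\left(k \right)} = \frac{4 + k}{2 k}$
$\sqrt{L{\left(-4 \right)} + 3163} = \sqrt{\frac{4 - 4}{2 \left(-4\right)} + 3163} = \sqrt{\frac{1}{2} \left(- \frac{1}{4}\right) 0 + 3163} = \sqrt{0 + 3163} = \sqrt{3163}$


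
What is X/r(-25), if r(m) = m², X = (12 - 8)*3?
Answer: 12/625 ≈ 0.019200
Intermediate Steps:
X = 12 (X = 4*3 = 12)
X/r(-25) = 12/((-25)²) = 12/625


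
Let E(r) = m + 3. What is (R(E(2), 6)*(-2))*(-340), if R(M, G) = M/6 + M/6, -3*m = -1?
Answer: 6800/9 ≈ 755.56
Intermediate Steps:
m = 1/3 (m = -1/3*(-1) = 1/3 ≈ 0.33333)
E(r) = 10/3 (E(r) = 1/3 + 3 = 10/3)
R(M, G) = M/3 (R(M, G) = M*(1/6) + M*(1/6) = M/6 + M/6 = M/3)
(R(E(2), 6)*(-2))*(-340) = (((1/3)*(10/3))*(-2))*(-340) = ((10/9)*(-2))*(-340) = -20/9*(-340) = 6800/9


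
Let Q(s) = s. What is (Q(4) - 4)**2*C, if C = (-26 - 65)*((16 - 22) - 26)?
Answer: 0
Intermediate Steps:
C = 2912 (C = -91*(-6 - 26) = -91*(-32) = 2912)
(Q(4) - 4)**2*C = (4 - 4)**2*2912 = 0**2*2912 = 0*2912 = 0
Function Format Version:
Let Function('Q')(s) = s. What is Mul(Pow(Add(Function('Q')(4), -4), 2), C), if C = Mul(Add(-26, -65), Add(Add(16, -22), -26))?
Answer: 0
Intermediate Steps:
C = 2912 (C = Mul(-91, Add(-6, -26)) = Mul(-91, -32) = 2912)
Mul(Pow(Add(Function('Q')(4), -4), 2), C) = Mul(Pow(Add(4, -4), 2), 2912) = Mul(Pow(0, 2), 2912) = Mul(0, 2912) = 0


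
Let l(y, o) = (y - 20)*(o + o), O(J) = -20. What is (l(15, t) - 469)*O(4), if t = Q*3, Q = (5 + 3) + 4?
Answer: 16580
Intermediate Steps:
Q = 12 (Q = 8 + 4 = 12)
t = 36 (t = 12*3 = 36)
l(y, o) = 2*o*(-20 + y) (l(y, o) = (-20 + y)*(2*o) = 2*o*(-20 + y))
(l(15, t) - 469)*O(4) = (2*36*(-20 + 15) - 469)*(-20) = (2*36*(-5) - 469)*(-20) = (-360 - 469)*(-20) = -829*(-20) = 16580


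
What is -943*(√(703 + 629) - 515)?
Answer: 485645 - 5658*√37 ≈ 4.5123e+5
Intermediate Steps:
-943*(√(703 + 629) - 515) = -943*(√1332 - 515) = -943*(6*√37 - 515) = -943*(-515 + 6*√37) = 485645 - 5658*√37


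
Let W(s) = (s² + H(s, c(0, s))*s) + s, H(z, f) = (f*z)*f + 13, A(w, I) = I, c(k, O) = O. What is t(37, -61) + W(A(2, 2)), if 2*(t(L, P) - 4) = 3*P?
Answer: -79/2 ≈ -39.500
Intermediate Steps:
t(L, P) = 4 + 3*P/2 (t(L, P) = 4 + (3*P)/2 = 4 + 3*P/2)
H(z, f) = 13 + z*f² (H(z, f) = z*f² + 13 = 13 + z*f²)
W(s) = s + s² + s*(13 + s³) (W(s) = (s² + (13 + s*s²)*s) + s = (s² + (13 + s³)*s) + s = (s² + s*(13 + s³)) + s = s + s² + s*(13 + s³))
t(37, -61) + W(A(2, 2)) = (4 + (3/2)*(-61)) + 2*(14 + 2 + 2³) = (4 - 183/2) + 2*(14 + 2 + 8) = -175/2 + 2*24 = -175/2 + 48 = -79/2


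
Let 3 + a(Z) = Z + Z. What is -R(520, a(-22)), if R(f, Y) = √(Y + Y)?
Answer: -I*√94 ≈ -9.6954*I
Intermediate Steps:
a(Z) = -3 + 2*Z (a(Z) = -3 + (Z + Z) = -3 + 2*Z)
R(f, Y) = √2*√Y (R(f, Y) = √(2*Y) = √2*√Y)
-R(520, a(-22)) = -√2*√(-3 + 2*(-22)) = -√2*√(-3 - 44) = -√2*√(-47) = -√2*I*√47 = -I*√94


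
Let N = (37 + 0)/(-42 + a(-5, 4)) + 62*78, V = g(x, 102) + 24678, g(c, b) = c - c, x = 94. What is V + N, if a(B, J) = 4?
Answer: 1121495/38 ≈ 29513.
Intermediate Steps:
g(c, b) = 0
V = 24678 (V = 0 + 24678 = 24678)
N = 183731/38 (N = (37 + 0)/(-42 + 4) + 62*78 = 37/(-38) + 4836 = 37*(-1/38) + 4836 = -37/38 + 4836 = 183731/38 ≈ 4835.0)
V + N = 24678 + 183731/38 = 1121495/38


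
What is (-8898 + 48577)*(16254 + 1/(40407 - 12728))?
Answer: 17851362556093/27679 ≈ 6.4494e+8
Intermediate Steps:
(-8898 + 48577)*(16254 + 1/(40407 - 12728)) = 39679*(16254 + 1/27679) = 39679*(449894467/27679) = 17851362556093/27679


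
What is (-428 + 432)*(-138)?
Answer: -552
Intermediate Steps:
(-428 + 432)*(-138) = 4*(-138) = -552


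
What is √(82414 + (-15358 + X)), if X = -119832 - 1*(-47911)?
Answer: I*√4865 ≈ 69.75*I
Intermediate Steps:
X = -71921 (X = -119832 + 47911 = -71921)
√(82414 + (-15358 + X)) = √(82414 + (-15358 - 71921)) = √(82414 - 87279) = √(-4865) = I*√4865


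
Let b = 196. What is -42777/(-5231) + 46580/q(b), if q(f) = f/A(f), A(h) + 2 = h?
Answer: 11819605103/256319 ≈ 46113.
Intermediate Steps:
A(h) = -2 + h
q(f) = f/(-2 + f)
-42777/(-5231) + 46580/q(b) = -42777/(-5231) + 46580/((196/(-2 + 196))) = -42777*(-1/5231) + 46580/((196/194)) = 42777/5231 + 46580/((196*(1/194))) = 42777/5231 + 46580/(98/97) = 42777/5231 + 46580*(97/98) = 42777/5231 + 2259130/49 = 11819605103/256319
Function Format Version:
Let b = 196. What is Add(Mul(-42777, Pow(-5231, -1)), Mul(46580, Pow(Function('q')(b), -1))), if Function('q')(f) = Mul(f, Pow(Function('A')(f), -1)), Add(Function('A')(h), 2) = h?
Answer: Rational(11819605103, 256319) ≈ 46113.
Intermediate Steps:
Function('A')(h) = Add(-2, h)
Function('q')(f) = Mul(f, Pow(Add(-2, f), -1))
Add(Mul(-42777, Pow(-5231, -1)), Mul(46580, Pow(Function('q')(b), -1))) = Add(Mul(-42777, Pow(-5231, -1)), Mul(46580, Pow(Mul(196, Pow(Add(-2, 196), -1)), -1))) = Add(Mul(-42777, Rational(-1, 5231)), Mul(46580, Pow(Mul(196, Pow(194, -1)), -1))) = Add(Rational(42777, 5231), Mul(46580, Pow(Mul(196, Rational(1, 194)), -1))) = Add(Rational(42777, 5231), Mul(46580, Pow(Rational(98, 97), -1))) = Add(Rational(42777, 5231), Mul(46580, Rational(97, 98))) = Add(Rational(42777, 5231), Rational(2259130, 49)) = Rational(11819605103, 256319)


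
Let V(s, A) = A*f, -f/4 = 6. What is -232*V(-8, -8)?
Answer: -44544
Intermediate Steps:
f = -24 (f = -4*6 = -24)
V(s, A) = -24*A (V(s, A) = A*(-24) = -24*A)
-232*V(-8, -8) = -(-5568)*(-8) = -232*192 = -44544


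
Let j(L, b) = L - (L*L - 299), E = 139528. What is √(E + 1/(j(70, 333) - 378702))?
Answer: √20492133044836359/383233 ≈ 373.53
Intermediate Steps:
j(L, b) = 299 + L - L² (j(L, b) = L - (L² - 299) = L - (-299 + L²) = L + (299 - L²) = 299 + L - L²)
√(E + 1/(j(70, 333) - 378702)) = √(139528 + 1/((299 + 70 - 1*70²) - 378702)) = √(139528 + 1/((299 + 70 - 1*4900) - 378702)) = √(139528 + 1/((299 + 70 - 4900) - 378702)) = √(139528 + 1/(-4531 - 378702)) = √(139528 + 1/(-383233)) = √(139528 - 1/383233) = √(53471734023/383233) = √20492133044836359/383233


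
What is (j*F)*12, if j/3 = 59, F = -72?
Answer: -152928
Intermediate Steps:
j = 177 (j = 3*59 = 177)
(j*F)*12 = (177*(-72))*12 = -12744*12 = -152928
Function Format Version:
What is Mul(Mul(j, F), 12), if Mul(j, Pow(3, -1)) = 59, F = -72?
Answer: -152928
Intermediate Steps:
j = 177 (j = Mul(3, 59) = 177)
Mul(Mul(j, F), 12) = Mul(Mul(177, -72), 12) = Mul(-12744, 12) = -152928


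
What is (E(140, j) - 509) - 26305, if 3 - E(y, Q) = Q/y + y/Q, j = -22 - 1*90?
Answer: -536179/20 ≈ -26809.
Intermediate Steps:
j = -112 (j = -22 - 90 = -112)
E(y, Q) = 3 - Q/y - y/Q (E(y, Q) = 3 - (Q/y + y/Q) = 3 + (-Q/y - y/Q) = 3 - Q/y - y/Q)
(E(140, j) - 509) - 26305 = ((3 - 1*(-112)/140 - 1*140/(-112)) - 509) - 26305 = ((3 - 1*(-112)*1/140 - 1*140*(-1/112)) - 509) - 26305 = ((3 + ⅘ + 5/4) - 509) - 26305 = (101/20 - 509) - 26305 = -10079/20 - 26305 = -536179/20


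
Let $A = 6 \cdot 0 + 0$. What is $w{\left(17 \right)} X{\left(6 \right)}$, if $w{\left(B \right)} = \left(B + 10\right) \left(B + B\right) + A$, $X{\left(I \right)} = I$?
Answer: $5508$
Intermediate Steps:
$A = 0$ ($A = 0 + 0 = 0$)
$w{\left(B \right)} = 2 B \left(10 + B\right)$ ($w{\left(B \right)} = \left(B + 10\right) \left(B + B\right) + 0 = \left(10 + B\right) 2 B + 0 = 2 B \left(10 + B\right) + 0 = 2 B \left(10 + B\right)$)
$w{\left(17 \right)} X{\left(6 \right)} = 2 \cdot 17 \left(10 + 17\right) 6 = 2 \cdot 17 \cdot 27 \cdot 6 = 918 \cdot 6 = 5508$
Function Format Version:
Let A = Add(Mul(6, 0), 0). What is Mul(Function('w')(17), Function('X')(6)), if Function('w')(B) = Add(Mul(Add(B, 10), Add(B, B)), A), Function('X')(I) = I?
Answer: 5508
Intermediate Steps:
A = 0 (A = Add(0, 0) = 0)
Function('w')(B) = Mul(2, B, Add(10, B)) (Function('w')(B) = Add(Mul(Add(B, 10), Add(B, B)), 0) = Add(Mul(Add(10, B), Mul(2, B)), 0) = Add(Mul(2, B, Add(10, B)), 0) = Mul(2, B, Add(10, B)))
Mul(Function('w')(17), Function('X')(6)) = Mul(Mul(2, 17, Add(10, 17)), 6) = Mul(Mul(2, 17, 27), 6) = Mul(918, 6) = 5508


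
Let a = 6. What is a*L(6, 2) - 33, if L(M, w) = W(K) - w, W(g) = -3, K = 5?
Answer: -63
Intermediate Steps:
L(M, w) = -3 - w
a*L(6, 2) - 33 = 6*(-3 - 1*2) - 33 = 6*(-3 - 2) - 33 = 6*(-5) - 33 = -30 - 33 = -63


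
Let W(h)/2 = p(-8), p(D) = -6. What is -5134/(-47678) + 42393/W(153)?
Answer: -336858641/95356 ≈ -3532.6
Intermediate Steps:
W(h) = -12 (W(h) = 2*(-6) = -12)
-5134/(-47678) + 42393/W(153) = -5134/(-47678) + 42393/(-12) = -5134*(-1/47678) + 42393*(-1/12) = 2567/23839 - 14131/4 = -336858641/95356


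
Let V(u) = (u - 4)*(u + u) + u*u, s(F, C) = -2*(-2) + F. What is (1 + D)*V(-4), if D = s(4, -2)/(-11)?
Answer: 240/11 ≈ 21.818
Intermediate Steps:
s(F, C) = 4 + F
V(u) = u² + 2*u*(-4 + u) (V(u) = (-4 + u)*(2*u) + u² = 2*u*(-4 + u) + u² = u² + 2*u*(-4 + u))
D = -8/11 (D = (4 + 4)/(-11) = 8*(-1/11) = -8/11 ≈ -0.72727)
(1 + D)*V(-4) = (1 - 8/11)*(-4*(-8 + 3*(-4))) = 3*(-4*(-8 - 12))/11 = 3*(-4*(-20))/11 = (3/11)*80 = 240/11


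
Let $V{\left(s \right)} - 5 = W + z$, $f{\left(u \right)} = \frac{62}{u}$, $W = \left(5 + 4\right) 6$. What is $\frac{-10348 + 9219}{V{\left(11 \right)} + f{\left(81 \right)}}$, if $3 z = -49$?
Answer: $- \frac{91449}{3518} \approx -25.995$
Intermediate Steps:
$z = - \frac{49}{3}$ ($z = \frac{1}{3} \left(-49\right) = - \frac{49}{3} \approx -16.333$)
$W = 54$ ($W = 9 \cdot 6 = 54$)
$V{\left(s \right)} = \frac{128}{3}$ ($V{\left(s \right)} = 5 + \left(54 - \frac{49}{3}\right) = 5 + \frac{113}{3} = \frac{128}{3}$)
$\frac{-10348 + 9219}{V{\left(11 \right)} + f{\left(81 \right)}} = \frac{-10348 + 9219}{\frac{128}{3} + \frac{62}{81}} = - \frac{1129}{\frac{128}{3} + 62 \cdot \frac{1}{81}} = - \frac{1129}{\frac{128}{3} + \frac{62}{81}} = - \frac{1129}{\frac{3518}{81}} = \left(-1129\right) \frac{81}{3518} = - \frac{91449}{3518}$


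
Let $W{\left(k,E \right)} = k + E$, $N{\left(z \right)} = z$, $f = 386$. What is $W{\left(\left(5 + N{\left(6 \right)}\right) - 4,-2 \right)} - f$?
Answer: $-381$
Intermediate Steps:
$W{\left(k,E \right)} = E + k$
$W{\left(\left(5 + N{\left(6 \right)}\right) - 4,-2 \right)} - f = \left(-2 + \left(\left(5 + 6\right) - 4\right)\right) - 386 = \left(-2 + \left(11 - 4\right)\right) - 386 = \left(-2 + 7\right) - 386 = 5 - 386 = -381$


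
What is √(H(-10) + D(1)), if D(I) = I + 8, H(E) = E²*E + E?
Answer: I*√1001 ≈ 31.639*I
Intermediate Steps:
H(E) = E + E³ (H(E) = E³ + E = E + E³)
D(I) = 8 + I
√(H(-10) + D(1)) = √((-10 + (-10)³) + (8 + 1)) = √((-10 - 1000) + 9) = √(-1010 + 9) = √(-1001) = I*√1001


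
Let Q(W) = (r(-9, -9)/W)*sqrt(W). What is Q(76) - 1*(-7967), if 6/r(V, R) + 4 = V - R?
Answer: 7967 - 3*sqrt(19)/76 ≈ 7966.8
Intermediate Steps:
r(V, R) = 6/(-4 + V - R) (r(V, R) = 6/(-4 + (V - R)) = 6/(-4 + V - R))
Q(W) = -3/(2*sqrt(W)) (Q(W) = ((-6/(4 - 9 - 1*(-9)))/W)*sqrt(W) = ((-6/(4 - 9 + 9))/W)*sqrt(W) = ((-6/4)/W)*sqrt(W) = ((-6*1/4)/W)*sqrt(W) = (-3/(2*W))*sqrt(W) = -3/(2*sqrt(W)))
Q(76) - 1*(-7967) = -3*sqrt(19)/76 - 1*(-7967) = -3*sqrt(19)/76 + 7967 = 7967 - 3*sqrt(19)/76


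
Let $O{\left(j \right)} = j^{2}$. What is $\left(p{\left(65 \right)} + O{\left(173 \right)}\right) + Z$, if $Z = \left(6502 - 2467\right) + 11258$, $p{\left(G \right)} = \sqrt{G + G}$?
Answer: $45222 + \sqrt{130} \approx 45233.0$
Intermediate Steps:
$p{\left(G \right)} = \sqrt{2} \sqrt{G}$ ($p{\left(G \right)} = \sqrt{2 G} = \sqrt{2} \sqrt{G}$)
$Z = 15293$ ($Z = 4035 + 11258 = 15293$)
$\left(p{\left(65 \right)} + O{\left(173 \right)}\right) + Z = \left(\sqrt{2} \sqrt{65} + 173^{2}\right) + 15293 = \left(\sqrt{130} + 29929\right) + 15293 = \left(29929 + \sqrt{130}\right) + 15293 = 45222 + \sqrt{130}$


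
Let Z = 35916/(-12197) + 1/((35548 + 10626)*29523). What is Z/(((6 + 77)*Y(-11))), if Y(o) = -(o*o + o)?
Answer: 9792102335927/30360700116333444 ≈ 0.00032253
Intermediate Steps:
Y(o) = -o - o**2 (Y(o) = -(o**2 + o) = -(o + o**2) = -o - o**2)
Z = -48960511679635/16626889439394 (Z = 35916*(-1/12197) + (1/29523)/46174 = -35916/12197 + (1/46174)*(1/29523) = -35916/12197 + 1/1363195002 = -48960511679635/16626889439394 ≈ -2.9447)
Z/(((6 + 77)*Y(-11))) = -48960511679635*1/(11*(1 - 11)*(6 + 77))/16626889439394 = -48960511679635/(16626889439394*(83*(-1*(-11)*(-10)))) = -48960511679635/(16626889439394*(83*(-110))) = -48960511679635/16626889439394/(-9130) = -48960511679635/16626889439394*(-1/9130) = 9792102335927/30360700116333444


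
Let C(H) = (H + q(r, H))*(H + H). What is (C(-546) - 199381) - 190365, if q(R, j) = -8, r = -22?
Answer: 215222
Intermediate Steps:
C(H) = 2*H*(-8 + H) (C(H) = (H - 8)*(H + H) = (-8 + H)*(2*H) = 2*H*(-8 + H))
(C(-546) - 199381) - 190365 = (2*(-546)*(-8 - 546) - 199381) - 190365 = (2*(-546)*(-554) - 199381) - 190365 = (604968 - 199381) - 190365 = 405587 - 190365 = 215222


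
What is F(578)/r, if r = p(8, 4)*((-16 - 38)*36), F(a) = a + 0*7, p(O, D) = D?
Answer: -289/3888 ≈ -0.074331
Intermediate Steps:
F(a) = a (F(a) = a + 0 = a)
r = -7776 (r = 4*((-16 - 38)*36) = 4*(-54*36) = 4*(-1944) = -7776)
F(578)/r = 578/(-7776) = 578*(-1/7776) = -289/3888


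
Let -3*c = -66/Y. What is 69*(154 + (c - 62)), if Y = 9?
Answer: 19550/3 ≈ 6516.7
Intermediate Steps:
c = 22/9 (c = -(-22)/9 = -⅓*(-22/3) = 22/9 ≈ 2.4444)
69*(154 + (c - 62)) = 69*(154 + (22/9 - 62)) = 69*(154 - 536/9) = 69*(850/9) = 19550/3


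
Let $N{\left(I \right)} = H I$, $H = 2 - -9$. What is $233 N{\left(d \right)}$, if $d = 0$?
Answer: $0$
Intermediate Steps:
$H = 11$ ($H = 2 + 9 = 11$)
$N{\left(I \right)} = 11 I$
$233 N{\left(d \right)} = 233 \cdot 11 \cdot 0 = 233 \cdot 0 = 0$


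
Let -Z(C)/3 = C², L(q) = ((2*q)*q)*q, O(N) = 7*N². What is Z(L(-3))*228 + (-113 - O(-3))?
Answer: -1994720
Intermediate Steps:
L(q) = 2*q³ (L(q) = (2*q²)*q = 2*q³)
Z(C) = -3*C²
Z(L(-3))*228 + (-113 - O(-3)) = -3*(2*(-3)³)²*228 + (-113 - 7*(-3)²) = -3*(2*(-27))²*228 + (-113 - 7*9) = -3*(-54)²*228 + (-113 - 1*63) = -3*2916*228 + (-113 - 63) = -8748*228 - 176 = -1994544 - 176 = -1994720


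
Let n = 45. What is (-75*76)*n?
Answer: -256500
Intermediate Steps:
(-75*76)*n = -75*76*45 = -5700*45 = -256500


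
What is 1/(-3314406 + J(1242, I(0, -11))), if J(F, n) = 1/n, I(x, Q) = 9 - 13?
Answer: -4/13257625 ≈ -3.0171e-7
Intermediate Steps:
I(x, Q) = -4
1/(-3314406 + J(1242, I(0, -11))) = 1/(-3314406 + 1/(-4)) = 1/(-3314406 - 1/4) = 1/(-13257625/4) = -4/13257625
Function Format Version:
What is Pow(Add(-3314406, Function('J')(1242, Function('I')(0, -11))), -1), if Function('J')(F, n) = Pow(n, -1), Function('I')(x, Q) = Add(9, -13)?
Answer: Rational(-4, 13257625) ≈ -3.0171e-7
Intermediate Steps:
Function('I')(x, Q) = -4
Pow(Add(-3314406, Function('J')(1242, Function('I')(0, -11))), -1) = Pow(Add(-3314406, Pow(-4, -1)), -1) = Pow(Add(-3314406, Rational(-1, 4)), -1) = Pow(Rational(-13257625, 4), -1) = Rational(-4, 13257625)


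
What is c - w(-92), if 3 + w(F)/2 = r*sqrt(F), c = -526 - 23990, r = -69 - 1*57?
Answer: -24510 + 504*I*sqrt(23) ≈ -24510.0 + 2417.1*I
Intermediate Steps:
r = -126 (r = -69 - 57 = -126)
c = -24516
w(F) = -6 - 252*sqrt(F) (w(F) = -6 + 2*(-126*sqrt(F)) = -6 - 252*sqrt(F))
c - w(-92) = -24516 - (-6 - 504*I*sqrt(23)) = -24516 + (6 + 504*I*sqrt(23)) = -24510 + 504*I*sqrt(23)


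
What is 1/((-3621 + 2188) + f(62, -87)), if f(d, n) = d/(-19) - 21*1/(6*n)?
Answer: -3306/4748153 ≈ -0.00069627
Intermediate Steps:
f(d, n) = -7/(2*n) - d/19 (f(d, n) = d*(-1/19) - 21*1/(6*n) = -d/19 - 7/(2*n) = -7/(2*n) - d/19)
1/((-3621 + 2188) + f(62, -87)) = 1/((-3621 + 2188) + (-7/2/(-87) - 1/19*62)) = 1/(-1433 + (-7/2*(-1/87) - 62/19)) = 1/(-1433 + (7/174 - 62/19)) = 1/(-1433 - 10655/3306) = 1/(-4748153/3306) = -3306/4748153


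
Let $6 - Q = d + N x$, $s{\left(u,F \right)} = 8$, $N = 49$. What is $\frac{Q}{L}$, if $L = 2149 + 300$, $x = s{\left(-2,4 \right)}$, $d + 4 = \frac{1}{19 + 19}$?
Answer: $- \frac{14517}{93062} \approx -0.15599$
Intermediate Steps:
$d = - \frac{151}{38}$ ($d = -4 + \frac{1}{19 + 19} = -4 + \frac{1}{38} = - \frac{151}{38} \approx -3.9737$)
$x = 8$
$L = 2449$
$Q = - \frac{14517}{38}$ ($Q = 6 - \left(- \frac{151}{38} + 49 \cdot 8\right) = 6 - \left(- \frac{151}{38} + 392\right) = 6 - \frac{14745}{38} = - \frac{14517}{38} \approx -382.03$)
$\frac{Q}{L} = - \frac{14517}{38 \cdot 2449} = \left(- \frac{14517}{38}\right) \frac{1}{2449} = - \frac{14517}{93062}$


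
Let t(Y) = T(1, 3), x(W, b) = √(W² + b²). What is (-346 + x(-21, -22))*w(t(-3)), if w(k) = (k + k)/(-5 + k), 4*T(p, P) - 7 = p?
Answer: 1384/3 - 20*√37/3 ≈ 420.78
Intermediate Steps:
T(p, P) = 7/4 + p/4
t(Y) = 2 (t(Y) = 7/4 + (¼)*1 = 7/4 + ¼ = 2)
w(k) = 2*k/(-5 + k) (w(k) = (2*k)/(-5 + k) = 2*k/(-5 + k))
(-346 + x(-21, -22))*w(t(-3)) = (-346 + √((-21)² + (-22)²))*(2*2/(-5 + 2)) = (-346 + √(441 + 484))*(2*2/(-3)) = (-346 + √925)*(2*2*(-⅓)) = (-346 + 5*√37)*(-4/3) = 1384/3 - 20*√37/3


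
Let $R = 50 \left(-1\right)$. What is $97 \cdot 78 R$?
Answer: $-378300$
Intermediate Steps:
$R = -50$
$97 \cdot 78 R = 97 \cdot 78 \left(-50\right) = 7566 \left(-50\right) = -378300$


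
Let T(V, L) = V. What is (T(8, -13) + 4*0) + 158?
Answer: 166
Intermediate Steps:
(T(8, -13) + 4*0) + 158 = (8 + 4*0) + 158 = (8 + 0) + 158 = 8 + 158 = 166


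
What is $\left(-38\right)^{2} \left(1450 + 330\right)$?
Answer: $2570320$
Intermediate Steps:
$\left(-38\right)^{2} \left(1450 + 330\right) = 1444 \cdot 1780 = 2570320$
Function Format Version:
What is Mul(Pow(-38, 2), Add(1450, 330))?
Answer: 2570320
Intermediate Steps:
Mul(Pow(-38, 2), Add(1450, 330)) = Mul(1444, 1780) = 2570320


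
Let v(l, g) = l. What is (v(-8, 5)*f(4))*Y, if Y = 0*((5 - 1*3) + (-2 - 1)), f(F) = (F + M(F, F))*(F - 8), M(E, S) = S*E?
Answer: 0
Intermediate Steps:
M(E, S) = E*S
f(F) = (-8 + F)*(F + F²) (f(F) = (F + F*F)*(F - 8) = (F + F²)*(-8 + F) = (-8 + F)*(F + F²))
Y = 0 (Y = 0*((5 - 3) - 3) = 0*(2 - 3) = 0*(-1) = 0)
(v(-8, 5)*f(4))*Y = -32*(-8 + 4² - 7*4)*0 = -32*(-8 + 16 - 28)*0 = -32*(-20)*0 = -8*(-80)*0 = 640*0 = 0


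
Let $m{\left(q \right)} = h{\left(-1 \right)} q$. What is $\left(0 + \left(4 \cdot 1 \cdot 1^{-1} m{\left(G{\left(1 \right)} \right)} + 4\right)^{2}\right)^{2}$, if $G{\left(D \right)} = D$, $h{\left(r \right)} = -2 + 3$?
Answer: $4096$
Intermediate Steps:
$h{\left(r \right)} = 1$
$m{\left(q \right)} = q$ ($m{\left(q \right)} = 1 q = q$)
$\left(0 + \left(4 \cdot 1 \cdot 1^{-1} m{\left(G{\left(1 \right)} \right)} + 4\right)^{2}\right)^{2} = \left(0 + \left(4 \cdot 1 \cdot 1^{-1} \cdot 1 + 4\right)^{2}\right)^{2} = \left(0 + \left(4 \cdot 1 \cdot 1 \cdot 1 + 4\right)^{2}\right)^{2} = \left(0 + \left(4 \cdot 1 \cdot 1 + 4\right)^{2}\right)^{2} = \left(0 + \left(4 \cdot 1 + 4\right)^{2}\right)^{2} = \left(0 + \left(4 + 4\right)^{2}\right)^{2} = \left(0 + 8^{2}\right)^{2} = \left(0 + 64\right)^{2} = 64^{2} = 4096$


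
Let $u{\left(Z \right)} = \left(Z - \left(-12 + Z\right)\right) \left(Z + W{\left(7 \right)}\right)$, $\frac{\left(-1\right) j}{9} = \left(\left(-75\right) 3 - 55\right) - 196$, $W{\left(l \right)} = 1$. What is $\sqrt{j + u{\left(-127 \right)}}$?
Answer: $6 \sqrt{77} \approx 52.65$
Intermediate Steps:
$j = 4284$ ($j = - 9 \left(\left(\left(-75\right) 3 - 55\right) - 196\right) = - 9 \left(\left(-225 - 55\right) - 196\right) = - 9 \left(-280 - 196\right) = \left(-9\right) \left(-476\right) = 4284$)
$u{\left(Z \right)} = 12 + 12 Z$ ($u{\left(Z \right)} = \left(Z - \left(-12 + Z\right)\right) \left(Z + 1\right) = 12 \left(1 + Z\right) = 12 + 12 Z$)
$\sqrt{j + u{\left(-127 \right)}} = \sqrt{4284 + \left(12 + 12 \left(-127\right)\right)} = \sqrt{4284 + \left(12 - 1524\right)} = \sqrt{4284 - 1512} = \sqrt{2772} = 6 \sqrt{77}$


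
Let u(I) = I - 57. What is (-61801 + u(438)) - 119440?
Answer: -180860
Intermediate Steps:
u(I) = -57 + I
(-61801 + u(438)) - 119440 = (-61801 + (-57 + 438)) - 119440 = (-61801 + 381) - 119440 = -61420 - 119440 = -180860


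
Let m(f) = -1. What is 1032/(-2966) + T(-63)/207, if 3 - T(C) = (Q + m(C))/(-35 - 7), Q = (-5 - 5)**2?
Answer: -461381/1432578 ≈ -0.32206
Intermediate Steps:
Q = 100 (Q = (-10)**2 = 100)
T(C) = 75/14 (T(C) = 3 - (100 - 1)/(-35 - 7) = 3 - 99/(-42) = 3 - 99*(-1)/42 = 3 - 1*(-33/14) = 3 + 33/14 = 75/14)
1032/(-2966) + T(-63)/207 = 1032/(-2966) + (75/14)/207 = 1032*(-1/2966) + (75/14)*(1/207) = -516/1483 + 25/966 = -461381/1432578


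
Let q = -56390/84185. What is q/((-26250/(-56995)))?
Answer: -64278961/44197125 ≈ -1.4544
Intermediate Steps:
q = -11278/16837 (q = -56390*1/84185 = -11278/16837 ≈ -0.66983)
q/((-26250/(-56995))) = -11278/(16837*((-26250/(-56995)))) = -11278/(16837*((-26250*(-1/56995)))) = -11278/(16837*5250/11399) = -11278/16837*11399/5250 = -64278961/44197125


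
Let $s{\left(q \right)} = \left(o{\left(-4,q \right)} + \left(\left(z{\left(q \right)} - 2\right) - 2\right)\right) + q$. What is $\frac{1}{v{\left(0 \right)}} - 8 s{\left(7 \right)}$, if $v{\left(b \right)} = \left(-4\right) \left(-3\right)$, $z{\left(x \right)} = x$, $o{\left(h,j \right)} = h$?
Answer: $- \frac{575}{12} \approx -47.917$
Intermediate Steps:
$v{\left(b \right)} = 12$
$s{\left(q \right)} = -8 + 2 q$ ($s{\left(q \right)} = \left(-4 + \left(\left(q - 2\right) - 2\right)\right) + q = \left(-4 + \left(\left(-2 + q\right) - 2\right)\right) + q = \left(-4 + \left(-4 + q\right)\right) + q = \left(-8 + q\right) + q = -8 + 2 q$)
$\frac{1}{v{\left(0 \right)}} - 8 s{\left(7 \right)} = \frac{1}{12} - 8 \left(-8 + 2 \cdot 7\right) = \frac{1}{12} - 8 \left(-8 + 14\right) = \frac{1}{12} - 48 = - \frac{575}{12}$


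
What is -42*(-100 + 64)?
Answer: 1512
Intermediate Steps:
-42*(-100 + 64) = -42*(-36) = 1512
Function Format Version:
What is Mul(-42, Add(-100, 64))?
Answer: 1512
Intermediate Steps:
Mul(-42, Add(-100, 64)) = Mul(-42, -36) = 1512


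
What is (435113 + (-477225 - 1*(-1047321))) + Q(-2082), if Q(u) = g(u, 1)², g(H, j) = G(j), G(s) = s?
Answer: 1005210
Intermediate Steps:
g(H, j) = j
Q(u) = 1 (Q(u) = 1² = 1)
(435113 + (-477225 - 1*(-1047321))) + Q(-2082) = (435113 + (-477225 - 1*(-1047321))) + 1 = (435113 + (-477225 + 1047321)) + 1 = (435113 + 570096) + 1 = 1005209 + 1 = 1005210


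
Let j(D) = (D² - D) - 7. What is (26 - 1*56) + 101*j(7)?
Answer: 3505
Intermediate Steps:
j(D) = -7 + D² - D
(26 - 1*56) + 101*j(7) = (26 - 1*56) + 101*(-7 + 7² - 1*7) = (26 - 56) + 101*(-7 + 49 - 7) = -30 + 101*35 = -30 + 3535 = 3505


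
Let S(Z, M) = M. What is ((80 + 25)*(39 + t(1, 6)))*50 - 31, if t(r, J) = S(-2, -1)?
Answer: 199469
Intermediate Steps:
t(r, J) = -1
((80 + 25)*(39 + t(1, 6)))*50 - 31 = ((80 + 25)*(39 - 1))*50 - 31 = (105*38)*50 - 31 = 3990*50 - 31 = 199500 - 31 = 199469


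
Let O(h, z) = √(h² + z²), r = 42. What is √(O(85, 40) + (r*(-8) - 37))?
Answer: √(-373 + 5*√353) ≈ 16.705*I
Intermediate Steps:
√(O(85, 40) + (r*(-8) - 37)) = √(√(85² + 40²) + (42*(-8) - 37)) = √(√(7225 + 1600) + (-336 - 37)) = √(√8825 - 373) = √(5*√353 - 373) = √(-373 + 5*√353)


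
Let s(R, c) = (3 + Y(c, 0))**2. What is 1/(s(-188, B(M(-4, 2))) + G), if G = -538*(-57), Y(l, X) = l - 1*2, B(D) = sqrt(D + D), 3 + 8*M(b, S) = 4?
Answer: 4/122673 ≈ 3.2607e-5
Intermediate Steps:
M(b, S) = 1/8 (M(b, S) = -3/8 + (1/8)*4 = -3/8 + 1/2 = 1/8)
B(D) = sqrt(2)*sqrt(D) (B(D) = sqrt(2*D) = sqrt(2)*sqrt(D))
Y(l, X) = -2 + l (Y(l, X) = l - 2 = -2 + l)
G = 30666
s(R, c) = (1 + c)**2 (s(R, c) = (3 + (-2 + c))**2 = (1 + c)**2)
1/(s(-188, B(M(-4, 2))) + G) = 1/((1 + sqrt(2)*sqrt(1/8))**2 + 30666) = 1/((1 + sqrt(2)*(sqrt(2)/4))**2 + 30666) = 1/((1 + 1/2)**2 + 30666) = 1/((3/2)**2 + 30666) = 1/(9/4 + 30666) = 1/(122673/4) = 4/122673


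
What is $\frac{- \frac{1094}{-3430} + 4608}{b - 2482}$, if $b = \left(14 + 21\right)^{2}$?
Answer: $- \frac{7903267}{2155755} \approx -3.6661$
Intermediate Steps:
$b = 1225$ ($b = 35^{2} = 1225$)
$\frac{- \frac{1094}{-3430} + 4608}{b - 2482} = \frac{- \frac{1094}{-3430} + 4608}{1225 - 2482} = \frac{\left(-1094\right) \left(- \frac{1}{3430}\right) + 4608}{-1257} = \left(\frac{547}{1715} + 4608\right) \left(- \frac{1}{1257}\right) = \frac{7903267}{1715} \left(- \frac{1}{1257}\right) = - \frac{7903267}{2155755}$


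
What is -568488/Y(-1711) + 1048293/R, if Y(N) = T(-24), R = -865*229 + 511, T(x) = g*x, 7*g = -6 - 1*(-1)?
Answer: -10921596277/329290 ≈ -33167.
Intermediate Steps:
g = -5/7 (g = (-6 - 1*(-1))/7 = (-6 + 1)/7 = (⅐)*(-5) = -5/7 ≈ -0.71429)
T(x) = -5*x/7
R = -197574 (R = -198085 + 511 = -197574)
Y(N) = 120/7 (Y(N) = -5/7*(-24) = 120/7)
-568488/Y(-1711) + 1048293/R = -568488/120/7 + 1048293/(-197574) = -568488*7/120 + 1048293*(-1/197574) = -165809/5 - 349431/65858 = -10921596277/329290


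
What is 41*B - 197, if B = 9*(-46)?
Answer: -17171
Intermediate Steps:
B = -414
41*B - 197 = 41*(-414) - 197 = -16974 - 197 = -17171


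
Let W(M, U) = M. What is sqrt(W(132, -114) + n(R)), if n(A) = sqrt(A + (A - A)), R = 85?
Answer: sqrt(132 + sqrt(85)) ≈ 11.884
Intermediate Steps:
n(A) = sqrt(A) (n(A) = sqrt(A + 0) = sqrt(A))
sqrt(W(132, -114) + n(R)) = sqrt(132 + sqrt(85))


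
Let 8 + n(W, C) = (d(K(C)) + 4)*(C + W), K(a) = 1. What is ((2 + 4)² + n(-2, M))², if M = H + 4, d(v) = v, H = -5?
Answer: 169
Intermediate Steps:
M = -1 (M = -5 + 4 = -1)
n(W, C) = -8 + 5*C + 5*W (n(W, C) = -8 + (1 + 4)*(C + W) = -8 + 5*(C + W) = -8 + (5*C + 5*W) = -8 + 5*C + 5*W)
((2 + 4)² + n(-2, M))² = ((2 + 4)² + (-8 + 5*(-1) + 5*(-2)))² = (6² + (-8 - 5 - 10))² = (36 - 23)² = 13² = 169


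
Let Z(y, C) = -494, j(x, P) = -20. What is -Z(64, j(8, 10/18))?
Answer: 494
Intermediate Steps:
-Z(64, j(8, 10/18)) = -1*(-494) = 494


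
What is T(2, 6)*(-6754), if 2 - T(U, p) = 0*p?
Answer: -13508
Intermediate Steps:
T(U, p) = 2 (T(U, p) = 2 - 0*p = 2 - 1*0 = 2 + 0 = 2)
T(2, 6)*(-6754) = 2*(-6754) = -13508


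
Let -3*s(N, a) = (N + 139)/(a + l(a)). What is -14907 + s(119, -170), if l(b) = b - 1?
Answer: -5083201/341 ≈ -14907.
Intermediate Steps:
l(b) = -1 + b
s(N, a) = -(139 + N)/(3*(-1 + 2*a)) (s(N, a) = -(N + 139)/(3*(a + (-1 + a))) = -(139 + N)/(3*(-1 + 2*a)))
-14907 + s(119, -170) = -14907 + (-139 - 1*119)/(3*(-1 + 2*(-170))) = -14907 + (-139 - 119)/(3*(-1 - 340)) = -14907 + (⅓)*(-258)/(-341) = -14907 + (⅓)*(-1/341)*(-258) = -14907 + 86/341 = -5083201/341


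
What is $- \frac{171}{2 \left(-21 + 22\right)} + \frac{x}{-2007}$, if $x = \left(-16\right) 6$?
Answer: $- \frac{114335}{1338} \approx -85.452$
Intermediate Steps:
$x = -96$
$- \frac{171}{2 \left(-21 + 22\right)} + \frac{x}{-2007} = - \frac{171}{2 \left(-21 + 22\right)} - \frac{96}{-2007} = - \frac{171}{2 \cdot 1} - - \frac{32}{669} = - \frac{171}{2} + \frac{32}{669} = - \frac{114335}{1338}$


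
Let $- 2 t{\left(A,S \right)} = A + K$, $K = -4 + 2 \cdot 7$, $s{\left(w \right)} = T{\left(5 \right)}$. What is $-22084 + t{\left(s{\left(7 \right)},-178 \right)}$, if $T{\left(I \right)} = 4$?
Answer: $-22091$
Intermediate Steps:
$s{\left(w \right)} = 4$
$K = 10$ ($K = -4 + 14 = 10$)
$t{\left(A,S \right)} = -5 - \frac{A}{2}$ ($t{\left(A,S \right)} = - \frac{A + 10}{2} = - \frac{10 + A}{2} = -5 - \frac{A}{2}$)
$-22084 + t{\left(s{\left(7 \right)},-178 \right)} = -22084 - 7 = -22091$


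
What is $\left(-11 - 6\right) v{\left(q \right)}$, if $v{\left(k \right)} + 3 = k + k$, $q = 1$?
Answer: $17$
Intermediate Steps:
$v{\left(k \right)} = -3 + 2 k$ ($v{\left(k \right)} = -3 + \left(k + k\right) = -3 + 2 k$)
$\left(-11 - 6\right) v{\left(q \right)} = \left(-11 - 6\right) \left(-3 + 2 \cdot 1\right) = - 17 \left(-3 + 2\right) = \left(-17\right) \left(-1\right) = 17$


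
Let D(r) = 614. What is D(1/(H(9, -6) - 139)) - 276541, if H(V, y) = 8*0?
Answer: -275927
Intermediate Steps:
H(V, y) = 0
D(1/(H(9, -6) - 139)) - 276541 = 614 - 276541 = -275927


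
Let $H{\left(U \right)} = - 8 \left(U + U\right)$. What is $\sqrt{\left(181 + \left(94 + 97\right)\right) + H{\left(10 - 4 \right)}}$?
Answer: $2 \sqrt{69} \approx 16.613$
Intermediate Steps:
$H{\left(U \right)} = - 16 U$ ($H{\left(U \right)} = - 8 \cdot 2 U = - 16 U$)
$\sqrt{\left(181 + \left(94 + 97\right)\right) + H{\left(10 - 4 \right)}} = \sqrt{\left(181 + \left(94 + 97\right)\right) - 16 \left(10 - 4\right)} = \sqrt{\left(181 + 191\right) - 96} = \sqrt{372 - 96} = \sqrt{276} = 2 \sqrt{69}$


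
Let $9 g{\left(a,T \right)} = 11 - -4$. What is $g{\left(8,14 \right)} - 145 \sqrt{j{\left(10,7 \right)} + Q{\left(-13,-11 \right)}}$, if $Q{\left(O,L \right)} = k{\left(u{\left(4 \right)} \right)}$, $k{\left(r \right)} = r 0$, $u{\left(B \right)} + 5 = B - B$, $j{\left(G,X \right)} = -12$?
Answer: $\frac{5}{3} - 290 i \sqrt{3} \approx 1.6667 - 502.29 i$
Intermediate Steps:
$g{\left(a,T \right)} = \frac{5}{3}$ ($g{\left(a,T \right)} = \frac{11 - -4}{9} = \frac{11 + 4}{9} = \frac{1}{9} \cdot 15 = \frac{5}{3}$)
$u{\left(B \right)} = -5$ ($u{\left(B \right)} = -5 + \left(B - B\right) = -5 + 0 = -5$)
$k{\left(r \right)} = 0$
$Q{\left(O,L \right)} = 0$
$g{\left(8,14 \right)} - 145 \sqrt{j{\left(10,7 \right)} + Q{\left(-13,-11 \right)}} = \frac{5}{3} - 145 \sqrt{-12 + 0} = \frac{5}{3} - 145 \sqrt{-12} = \frac{5}{3} - 145 \cdot 2 i \sqrt{3} = \frac{5}{3} - 290 i \sqrt{3}$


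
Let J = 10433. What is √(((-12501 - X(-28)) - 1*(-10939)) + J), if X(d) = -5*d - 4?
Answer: √8735 ≈ 93.461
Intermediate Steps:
X(d) = -4 - 5*d
√(((-12501 - X(-28)) - 1*(-10939)) + J) = √(((-12501 - (-4 - 5*(-28))) - 1*(-10939)) + 10433) = √(((-12501 - (-4 + 140)) + 10939) + 10433) = √(((-12501 - 1*136) + 10939) + 10433) = √(((-12501 - 136) + 10939) + 10433) = √((-12637 + 10939) + 10433) = √(-1698 + 10433) = √8735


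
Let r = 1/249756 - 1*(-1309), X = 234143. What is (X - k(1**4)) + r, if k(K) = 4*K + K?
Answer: 58804300933/249756 ≈ 2.3545e+5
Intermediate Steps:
k(K) = 5*K
r = 326930605/249756 (r = 1/249756 + 1309 = 326930605/249756 ≈ 1309.0)
(X - k(1**4)) + r = (234143 - 5*1**4) + 326930605/249756 = (234143 - 5) + 326930605/249756 = 234138 + 326930605/249756 = 58804300933/249756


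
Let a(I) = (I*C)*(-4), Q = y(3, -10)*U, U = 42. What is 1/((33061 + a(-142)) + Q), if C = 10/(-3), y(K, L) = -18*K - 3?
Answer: 3/86321 ≈ 3.4754e-5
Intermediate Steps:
y(K, L) = -3 - 18*K
C = -10/3 (C = 10*(-⅓) = -10/3 ≈ -3.3333)
Q = -2394 (Q = (-3 - 18*3)*42 = (-3 - 54)*42 = -57*42 = -2394)
a(I) = 40*I/3 (a(I) = (I*(-10/3))*(-4) = -10*I/3*(-4) = 40*I/3)
1/((33061 + a(-142)) + Q) = 1/((33061 + (40/3)*(-142)) - 2394) = 1/((33061 - 5680/3) - 2394) = 1/(93503/3 - 2394) = 1/(86321/3) = 3/86321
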